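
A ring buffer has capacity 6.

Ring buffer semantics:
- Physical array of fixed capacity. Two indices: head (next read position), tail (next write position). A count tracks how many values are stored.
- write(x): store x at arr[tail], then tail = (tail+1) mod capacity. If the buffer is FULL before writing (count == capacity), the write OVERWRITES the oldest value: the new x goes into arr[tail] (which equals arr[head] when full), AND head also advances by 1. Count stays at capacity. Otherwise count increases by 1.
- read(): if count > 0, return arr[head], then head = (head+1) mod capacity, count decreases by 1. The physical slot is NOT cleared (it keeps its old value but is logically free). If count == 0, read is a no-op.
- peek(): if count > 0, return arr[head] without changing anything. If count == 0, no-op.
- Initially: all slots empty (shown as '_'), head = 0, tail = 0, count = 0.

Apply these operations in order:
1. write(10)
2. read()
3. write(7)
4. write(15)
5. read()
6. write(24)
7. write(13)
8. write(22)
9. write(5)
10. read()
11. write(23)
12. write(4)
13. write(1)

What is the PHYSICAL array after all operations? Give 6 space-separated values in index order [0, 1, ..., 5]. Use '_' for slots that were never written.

After op 1 (write(10)): arr=[10 _ _ _ _ _] head=0 tail=1 count=1
After op 2 (read()): arr=[10 _ _ _ _ _] head=1 tail=1 count=0
After op 3 (write(7)): arr=[10 7 _ _ _ _] head=1 tail=2 count=1
After op 4 (write(15)): arr=[10 7 15 _ _ _] head=1 tail=3 count=2
After op 5 (read()): arr=[10 7 15 _ _ _] head=2 tail=3 count=1
After op 6 (write(24)): arr=[10 7 15 24 _ _] head=2 tail=4 count=2
After op 7 (write(13)): arr=[10 7 15 24 13 _] head=2 tail=5 count=3
After op 8 (write(22)): arr=[10 7 15 24 13 22] head=2 tail=0 count=4
After op 9 (write(5)): arr=[5 7 15 24 13 22] head=2 tail=1 count=5
After op 10 (read()): arr=[5 7 15 24 13 22] head=3 tail=1 count=4
After op 11 (write(23)): arr=[5 23 15 24 13 22] head=3 tail=2 count=5
After op 12 (write(4)): arr=[5 23 4 24 13 22] head=3 tail=3 count=6
After op 13 (write(1)): arr=[5 23 4 1 13 22] head=4 tail=4 count=6

Answer: 5 23 4 1 13 22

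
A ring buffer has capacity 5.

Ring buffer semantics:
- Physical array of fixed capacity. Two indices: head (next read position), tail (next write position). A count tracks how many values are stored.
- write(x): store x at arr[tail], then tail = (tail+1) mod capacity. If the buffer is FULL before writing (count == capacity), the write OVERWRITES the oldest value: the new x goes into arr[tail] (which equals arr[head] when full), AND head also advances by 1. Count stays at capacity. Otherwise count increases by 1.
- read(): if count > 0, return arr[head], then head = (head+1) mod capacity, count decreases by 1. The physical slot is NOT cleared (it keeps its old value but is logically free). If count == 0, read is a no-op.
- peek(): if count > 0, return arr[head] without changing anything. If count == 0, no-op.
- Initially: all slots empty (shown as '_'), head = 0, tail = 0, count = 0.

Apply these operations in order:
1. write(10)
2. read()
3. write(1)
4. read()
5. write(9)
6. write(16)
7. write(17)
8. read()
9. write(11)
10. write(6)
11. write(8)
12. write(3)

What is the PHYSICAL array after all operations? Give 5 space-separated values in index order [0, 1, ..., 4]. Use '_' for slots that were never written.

Answer: 11 6 8 3 17

Derivation:
After op 1 (write(10)): arr=[10 _ _ _ _] head=0 tail=1 count=1
After op 2 (read()): arr=[10 _ _ _ _] head=1 tail=1 count=0
After op 3 (write(1)): arr=[10 1 _ _ _] head=1 tail=2 count=1
After op 4 (read()): arr=[10 1 _ _ _] head=2 tail=2 count=0
After op 5 (write(9)): arr=[10 1 9 _ _] head=2 tail=3 count=1
After op 6 (write(16)): arr=[10 1 9 16 _] head=2 tail=4 count=2
After op 7 (write(17)): arr=[10 1 9 16 17] head=2 tail=0 count=3
After op 8 (read()): arr=[10 1 9 16 17] head=3 tail=0 count=2
After op 9 (write(11)): arr=[11 1 9 16 17] head=3 tail=1 count=3
After op 10 (write(6)): arr=[11 6 9 16 17] head=3 tail=2 count=4
After op 11 (write(8)): arr=[11 6 8 16 17] head=3 tail=3 count=5
After op 12 (write(3)): arr=[11 6 8 3 17] head=4 tail=4 count=5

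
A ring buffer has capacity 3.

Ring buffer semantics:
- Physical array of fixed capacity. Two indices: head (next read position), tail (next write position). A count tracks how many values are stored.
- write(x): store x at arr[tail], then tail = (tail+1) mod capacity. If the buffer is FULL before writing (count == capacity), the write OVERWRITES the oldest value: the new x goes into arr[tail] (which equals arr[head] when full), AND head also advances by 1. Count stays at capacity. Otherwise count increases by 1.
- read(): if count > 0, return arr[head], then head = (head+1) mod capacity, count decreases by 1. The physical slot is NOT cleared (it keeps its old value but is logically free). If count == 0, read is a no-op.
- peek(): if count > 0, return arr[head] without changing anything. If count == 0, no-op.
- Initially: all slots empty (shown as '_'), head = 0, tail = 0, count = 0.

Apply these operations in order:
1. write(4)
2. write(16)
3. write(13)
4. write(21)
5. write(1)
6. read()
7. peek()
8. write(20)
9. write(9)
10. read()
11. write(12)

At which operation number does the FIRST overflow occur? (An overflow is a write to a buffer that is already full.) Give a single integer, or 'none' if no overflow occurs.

After op 1 (write(4)): arr=[4 _ _] head=0 tail=1 count=1
After op 2 (write(16)): arr=[4 16 _] head=0 tail=2 count=2
After op 3 (write(13)): arr=[4 16 13] head=0 tail=0 count=3
After op 4 (write(21)): arr=[21 16 13] head=1 tail=1 count=3
After op 5 (write(1)): arr=[21 1 13] head=2 tail=2 count=3
After op 6 (read()): arr=[21 1 13] head=0 tail=2 count=2
After op 7 (peek()): arr=[21 1 13] head=0 tail=2 count=2
After op 8 (write(20)): arr=[21 1 20] head=0 tail=0 count=3
After op 9 (write(9)): arr=[9 1 20] head=1 tail=1 count=3
After op 10 (read()): arr=[9 1 20] head=2 tail=1 count=2
After op 11 (write(12)): arr=[9 12 20] head=2 tail=2 count=3

Answer: 4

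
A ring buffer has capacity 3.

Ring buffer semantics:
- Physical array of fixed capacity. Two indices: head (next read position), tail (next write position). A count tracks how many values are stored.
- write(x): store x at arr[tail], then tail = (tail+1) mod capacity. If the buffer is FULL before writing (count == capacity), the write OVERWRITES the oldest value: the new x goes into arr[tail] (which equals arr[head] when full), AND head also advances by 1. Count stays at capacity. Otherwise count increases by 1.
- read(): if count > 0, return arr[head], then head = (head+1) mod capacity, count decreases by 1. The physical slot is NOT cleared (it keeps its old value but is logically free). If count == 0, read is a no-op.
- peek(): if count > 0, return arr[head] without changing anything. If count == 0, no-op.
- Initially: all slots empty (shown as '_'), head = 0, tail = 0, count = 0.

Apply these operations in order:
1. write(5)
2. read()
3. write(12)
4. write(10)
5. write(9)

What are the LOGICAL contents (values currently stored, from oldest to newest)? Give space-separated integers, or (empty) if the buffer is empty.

Answer: 12 10 9

Derivation:
After op 1 (write(5)): arr=[5 _ _] head=0 tail=1 count=1
After op 2 (read()): arr=[5 _ _] head=1 tail=1 count=0
After op 3 (write(12)): arr=[5 12 _] head=1 tail=2 count=1
After op 4 (write(10)): arr=[5 12 10] head=1 tail=0 count=2
After op 5 (write(9)): arr=[9 12 10] head=1 tail=1 count=3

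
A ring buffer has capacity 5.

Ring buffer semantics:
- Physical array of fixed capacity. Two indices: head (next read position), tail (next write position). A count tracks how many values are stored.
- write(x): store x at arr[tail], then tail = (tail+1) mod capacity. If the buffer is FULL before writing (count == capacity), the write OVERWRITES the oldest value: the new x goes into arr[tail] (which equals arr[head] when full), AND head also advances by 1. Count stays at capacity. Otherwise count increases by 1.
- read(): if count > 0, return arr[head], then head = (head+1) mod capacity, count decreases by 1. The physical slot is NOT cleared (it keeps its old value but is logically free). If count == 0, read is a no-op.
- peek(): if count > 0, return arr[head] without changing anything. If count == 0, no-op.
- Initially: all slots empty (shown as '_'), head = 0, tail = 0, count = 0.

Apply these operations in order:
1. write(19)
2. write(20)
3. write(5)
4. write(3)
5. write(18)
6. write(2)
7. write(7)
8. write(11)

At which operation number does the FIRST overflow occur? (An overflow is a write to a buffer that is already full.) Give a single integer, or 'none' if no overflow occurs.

After op 1 (write(19)): arr=[19 _ _ _ _] head=0 tail=1 count=1
After op 2 (write(20)): arr=[19 20 _ _ _] head=0 tail=2 count=2
After op 3 (write(5)): arr=[19 20 5 _ _] head=0 tail=3 count=3
After op 4 (write(3)): arr=[19 20 5 3 _] head=0 tail=4 count=4
After op 5 (write(18)): arr=[19 20 5 3 18] head=0 tail=0 count=5
After op 6 (write(2)): arr=[2 20 5 3 18] head=1 tail=1 count=5
After op 7 (write(7)): arr=[2 7 5 3 18] head=2 tail=2 count=5
After op 8 (write(11)): arr=[2 7 11 3 18] head=3 tail=3 count=5

Answer: 6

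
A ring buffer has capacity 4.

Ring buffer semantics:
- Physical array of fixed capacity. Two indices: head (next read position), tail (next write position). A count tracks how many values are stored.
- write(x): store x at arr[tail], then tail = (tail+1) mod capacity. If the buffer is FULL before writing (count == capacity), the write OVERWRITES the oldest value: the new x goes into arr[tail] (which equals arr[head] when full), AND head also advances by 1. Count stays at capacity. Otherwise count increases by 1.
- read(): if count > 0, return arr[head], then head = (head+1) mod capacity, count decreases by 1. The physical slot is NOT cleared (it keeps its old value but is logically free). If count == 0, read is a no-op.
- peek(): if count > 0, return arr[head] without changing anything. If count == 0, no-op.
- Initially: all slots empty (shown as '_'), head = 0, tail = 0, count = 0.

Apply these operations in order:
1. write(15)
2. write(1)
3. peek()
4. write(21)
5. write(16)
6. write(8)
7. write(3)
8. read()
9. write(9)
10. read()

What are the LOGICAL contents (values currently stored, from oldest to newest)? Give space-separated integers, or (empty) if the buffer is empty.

Answer: 8 3 9

Derivation:
After op 1 (write(15)): arr=[15 _ _ _] head=0 tail=1 count=1
After op 2 (write(1)): arr=[15 1 _ _] head=0 tail=2 count=2
After op 3 (peek()): arr=[15 1 _ _] head=0 tail=2 count=2
After op 4 (write(21)): arr=[15 1 21 _] head=0 tail=3 count=3
After op 5 (write(16)): arr=[15 1 21 16] head=0 tail=0 count=4
After op 6 (write(8)): arr=[8 1 21 16] head=1 tail=1 count=4
After op 7 (write(3)): arr=[8 3 21 16] head=2 tail=2 count=4
After op 8 (read()): arr=[8 3 21 16] head=3 tail=2 count=3
After op 9 (write(9)): arr=[8 3 9 16] head=3 tail=3 count=4
After op 10 (read()): arr=[8 3 9 16] head=0 tail=3 count=3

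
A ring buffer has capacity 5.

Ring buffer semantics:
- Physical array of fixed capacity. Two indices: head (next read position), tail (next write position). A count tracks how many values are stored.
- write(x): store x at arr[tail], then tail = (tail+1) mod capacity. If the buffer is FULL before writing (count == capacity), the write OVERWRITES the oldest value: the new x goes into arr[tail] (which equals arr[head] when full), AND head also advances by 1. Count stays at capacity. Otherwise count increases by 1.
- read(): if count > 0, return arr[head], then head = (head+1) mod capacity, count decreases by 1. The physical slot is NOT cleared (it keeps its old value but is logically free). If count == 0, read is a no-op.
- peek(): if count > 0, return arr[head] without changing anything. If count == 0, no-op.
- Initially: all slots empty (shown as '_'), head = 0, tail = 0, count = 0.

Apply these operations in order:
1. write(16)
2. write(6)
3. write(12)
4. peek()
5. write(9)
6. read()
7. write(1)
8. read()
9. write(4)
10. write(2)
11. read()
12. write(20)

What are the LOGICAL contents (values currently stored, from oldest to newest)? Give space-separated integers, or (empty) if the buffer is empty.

After op 1 (write(16)): arr=[16 _ _ _ _] head=0 tail=1 count=1
After op 2 (write(6)): arr=[16 6 _ _ _] head=0 tail=2 count=2
After op 3 (write(12)): arr=[16 6 12 _ _] head=0 tail=3 count=3
After op 4 (peek()): arr=[16 6 12 _ _] head=0 tail=3 count=3
After op 5 (write(9)): arr=[16 6 12 9 _] head=0 tail=4 count=4
After op 6 (read()): arr=[16 6 12 9 _] head=1 tail=4 count=3
After op 7 (write(1)): arr=[16 6 12 9 1] head=1 tail=0 count=4
After op 8 (read()): arr=[16 6 12 9 1] head=2 tail=0 count=3
After op 9 (write(4)): arr=[4 6 12 9 1] head=2 tail=1 count=4
After op 10 (write(2)): arr=[4 2 12 9 1] head=2 tail=2 count=5
After op 11 (read()): arr=[4 2 12 9 1] head=3 tail=2 count=4
After op 12 (write(20)): arr=[4 2 20 9 1] head=3 tail=3 count=5

Answer: 9 1 4 2 20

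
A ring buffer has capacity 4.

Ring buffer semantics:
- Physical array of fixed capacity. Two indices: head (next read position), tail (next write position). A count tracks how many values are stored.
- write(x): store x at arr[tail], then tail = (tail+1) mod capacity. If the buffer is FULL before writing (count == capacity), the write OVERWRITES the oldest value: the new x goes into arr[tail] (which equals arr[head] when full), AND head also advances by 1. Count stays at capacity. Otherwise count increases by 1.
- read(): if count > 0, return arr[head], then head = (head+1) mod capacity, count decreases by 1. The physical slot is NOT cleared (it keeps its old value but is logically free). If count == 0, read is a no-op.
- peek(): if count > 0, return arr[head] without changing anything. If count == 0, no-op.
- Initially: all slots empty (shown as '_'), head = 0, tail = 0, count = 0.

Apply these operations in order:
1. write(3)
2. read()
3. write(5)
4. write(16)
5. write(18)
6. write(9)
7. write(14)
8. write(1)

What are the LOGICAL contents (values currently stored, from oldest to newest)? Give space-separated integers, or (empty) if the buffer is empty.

Answer: 18 9 14 1

Derivation:
After op 1 (write(3)): arr=[3 _ _ _] head=0 tail=1 count=1
After op 2 (read()): arr=[3 _ _ _] head=1 tail=1 count=0
After op 3 (write(5)): arr=[3 5 _ _] head=1 tail=2 count=1
After op 4 (write(16)): arr=[3 5 16 _] head=1 tail=3 count=2
After op 5 (write(18)): arr=[3 5 16 18] head=1 tail=0 count=3
After op 6 (write(9)): arr=[9 5 16 18] head=1 tail=1 count=4
After op 7 (write(14)): arr=[9 14 16 18] head=2 tail=2 count=4
After op 8 (write(1)): arr=[9 14 1 18] head=3 tail=3 count=4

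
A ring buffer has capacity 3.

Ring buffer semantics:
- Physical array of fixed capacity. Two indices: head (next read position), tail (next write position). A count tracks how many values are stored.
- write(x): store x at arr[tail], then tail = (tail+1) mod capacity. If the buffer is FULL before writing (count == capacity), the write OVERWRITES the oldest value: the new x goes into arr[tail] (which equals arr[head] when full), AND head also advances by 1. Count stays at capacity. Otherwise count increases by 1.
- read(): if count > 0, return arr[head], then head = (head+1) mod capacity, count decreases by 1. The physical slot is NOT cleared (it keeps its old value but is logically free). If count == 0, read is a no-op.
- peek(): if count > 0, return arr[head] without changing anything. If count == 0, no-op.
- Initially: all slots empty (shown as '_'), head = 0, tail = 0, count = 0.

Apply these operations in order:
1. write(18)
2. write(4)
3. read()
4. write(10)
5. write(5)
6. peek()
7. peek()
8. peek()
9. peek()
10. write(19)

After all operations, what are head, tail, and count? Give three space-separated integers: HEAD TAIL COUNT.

Answer: 2 2 3

Derivation:
After op 1 (write(18)): arr=[18 _ _] head=0 tail=1 count=1
After op 2 (write(4)): arr=[18 4 _] head=0 tail=2 count=2
After op 3 (read()): arr=[18 4 _] head=1 tail=2 count=1
After op 4 (write(10)): arr=[18 4 10] head=1 tail=0 count=2
After op 5 (write(5)): arr=[5 4 10] head=1 tail=1 count=3
After op 6 (peek()): arr=[5 4 10] head=1 tail=1 count=3
After op 7 (peek()): arr=[5 4 10] head=1 tail=1 count=3
After op 8 (peek()): arr=[5 4 10] head=1 tail=1 count=3
After op 9 (peek()): arr=[5 4 10] head=1 tail=1 count=3
After op 10 (write(19)): arr=[5 19 10] head=2 tail=2 count=3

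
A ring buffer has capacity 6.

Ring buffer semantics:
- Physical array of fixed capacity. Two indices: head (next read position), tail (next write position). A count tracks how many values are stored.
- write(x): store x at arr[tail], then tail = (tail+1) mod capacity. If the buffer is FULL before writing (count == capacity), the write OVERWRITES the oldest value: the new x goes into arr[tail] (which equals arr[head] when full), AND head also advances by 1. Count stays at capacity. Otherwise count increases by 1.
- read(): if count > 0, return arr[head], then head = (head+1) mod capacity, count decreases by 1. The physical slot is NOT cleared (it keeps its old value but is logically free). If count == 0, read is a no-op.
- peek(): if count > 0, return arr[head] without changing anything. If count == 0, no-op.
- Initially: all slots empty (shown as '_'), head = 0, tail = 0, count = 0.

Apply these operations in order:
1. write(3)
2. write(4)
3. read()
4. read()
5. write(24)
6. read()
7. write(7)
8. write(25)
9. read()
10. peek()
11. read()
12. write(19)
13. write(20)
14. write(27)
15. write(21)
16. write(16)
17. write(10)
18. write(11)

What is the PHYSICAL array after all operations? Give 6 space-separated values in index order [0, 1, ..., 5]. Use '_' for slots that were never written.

After op 1 (write(3)): arr=[3 _ _ _ _ _] head=0 tail=1 count=1
After op 2 (write(4)): arr=[3 4 _ _ _ _] head=0 tail=2 count=2
After op 3 (read()): arr=[3 4 _ _ _ _] head=1 tail=2 count=1
After op 4 (read()): arr=[3 4 _ _ _ _] head=2 tail=2 count=0
After op 5 (write(24)): arr=[3 4 24 _ _ _] head=2 tail=3 count=1
After op 6 (read()): arr=[3 4 24 _ _ _] head=3 tail=3 count=0
After op 7 (write(7)): arr=[3 4 24 7 _ _] head=3 tail=4 count=1
After op 8 (write(25)): arr=[3 4 24 7 25 _] head=3 tail=5 count=2
After op 9 (read()): arr=[3 4 24 7 25 _] head=4 tail=5 count=1
After op 10 (peek()): arr=[3 4 24 7 25 _] head=4 tail=5 count=1
After op 11 (read()): arr=[3 4 24 7 25 _] head=5 tail=5 count=0
After op 12 (write(19)): arr=[3 4 24 7 25 19] head=5 tail=0 count=1
After op 13 (write(20)): arr=[20 4 24 7 25 19] head=5 tail=1 count=2
After op 14 (write(27)): arr=[20 27 24 7 25 19] head=5 tail=2 count=3
After op 15 (write(21)): arr=[20 27 21 7 25 19] head=5 tail=3 count=4
After op 16 (write(16)): arr=[20 27 21 16 25 19] head=5 tail=4 count=5
After op 17 (write(10)): arr=[20 27 21 16 10 19] head=5 tail=5 count=6
After op 18 (write(11)): arr=[20 27 21 16 10 11] head=0 tail=0 count=6

Answer: 20 27 21 16 10 11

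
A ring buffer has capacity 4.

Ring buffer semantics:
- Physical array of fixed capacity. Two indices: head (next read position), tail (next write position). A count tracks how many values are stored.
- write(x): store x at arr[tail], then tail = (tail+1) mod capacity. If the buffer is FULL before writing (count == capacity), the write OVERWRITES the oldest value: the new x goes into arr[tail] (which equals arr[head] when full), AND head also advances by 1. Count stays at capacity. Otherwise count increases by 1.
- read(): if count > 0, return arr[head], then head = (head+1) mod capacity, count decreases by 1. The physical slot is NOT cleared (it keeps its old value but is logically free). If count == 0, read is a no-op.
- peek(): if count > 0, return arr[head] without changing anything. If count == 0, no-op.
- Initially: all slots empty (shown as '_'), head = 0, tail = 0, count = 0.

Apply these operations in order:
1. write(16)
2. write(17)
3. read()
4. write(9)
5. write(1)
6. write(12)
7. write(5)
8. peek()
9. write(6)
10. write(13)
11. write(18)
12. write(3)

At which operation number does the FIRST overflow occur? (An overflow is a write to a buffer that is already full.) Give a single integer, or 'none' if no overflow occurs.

Answer: 7

Derivation:
After op 1 (write(16)): arr=[16 _ _ _] head=0 tail=1 count=1
After op 2 (write(17)): arr=[16 17 _ _] head=0 tail=2 count=2
After op 3 (read()): arr=[16 17 _ _] head=1 tail=2 count=1
After op 4 (write(9)): arr=[16 17 9 _] head=1 tail=3 count=2
After op 5 (write(1)): arr=[16 17 9 1] head=1 tail=0 count=3
After op 6 (write(12)): arr=[12 17 9 1] head=1 tail=1 count=4
After op 7 (write(5)): arr=[12 5 9 1] head=2 tail=2 count=4
After op 8 (peek()): arr=[12 5 9 1] head=2 tail=2 count=4
After op 9 (write(6)): arr=[12 5 6 1] head=3 tail=3 count=4
After op 10 (write(13)): arr=[12 5 6 13] head=0 tail=0 count=4
After op 11 (write(18)): arr=[18 5 6 13] head=1 tail=1 count=4
After op 12 (write(3)): arr=[18 3 6 13] head=2 tail=2 count=4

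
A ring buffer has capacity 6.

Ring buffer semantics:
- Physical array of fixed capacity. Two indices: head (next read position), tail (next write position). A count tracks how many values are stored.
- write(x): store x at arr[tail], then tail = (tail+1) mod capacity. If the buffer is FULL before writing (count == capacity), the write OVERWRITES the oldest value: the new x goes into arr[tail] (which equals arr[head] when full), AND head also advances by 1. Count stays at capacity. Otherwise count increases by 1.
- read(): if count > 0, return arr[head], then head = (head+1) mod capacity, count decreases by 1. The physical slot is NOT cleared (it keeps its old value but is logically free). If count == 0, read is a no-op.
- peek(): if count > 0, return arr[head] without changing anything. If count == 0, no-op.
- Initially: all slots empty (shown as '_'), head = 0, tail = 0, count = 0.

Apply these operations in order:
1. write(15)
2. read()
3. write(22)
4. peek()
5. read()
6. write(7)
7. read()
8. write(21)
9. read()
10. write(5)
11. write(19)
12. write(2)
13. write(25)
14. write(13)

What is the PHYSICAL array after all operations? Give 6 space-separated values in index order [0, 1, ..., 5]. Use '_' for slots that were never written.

Answer: 2 25 13 21 5 19

Derivation:
After op 1 (write(15)): arr=[15 _ _ _ _ _] head=0 tail=1 count=1
After op 2 (read()): arr=[15 _ _ _ _ _] head=1 tail=1 count=0
After op 3 (write(22)): arr=[15 22 _ _ _ _] head=1 tail=2 count=1
After op 4 (peek()): arr=[15 22 _ _ _ _] head=1 tail=2 count=1
After op 5 (read()): arr=[15 22 _ _ _ _] head=2 tail=2 count=0
After op 6 (write(7)): arr=[15 22 7 _ _ _] head=2 tail=3 count=1
After op 7 (read()): arr=[15 22 7 _ _ _] head=3 tail=3 count=0
After op 8 (write(21)): arr=[15 22 7 21 _ _] head=3 tail=4 count=1
After op 9 (read()): arr=[15 22 7 21 _ _] head=4 tail=4 count=0
After op 10 (write(5)): arr=[15 22 7 21 5 _] head=4 tail=5 count=1
After op 11 (write(19)): arr=[15 22 7 21 5 19] head=4 tail=0 count=2
After op 12 (write(2)): arr=[2 22 7 21 5 19] head=4 tail=1 count=3
After op 13 (write(25)): arr=[2 25 7 21 5 19] head=4 tail=2 count=4
After op 14 (write(13)): arr=[2 25 13 21 5 19] head=4 tail=3 count=5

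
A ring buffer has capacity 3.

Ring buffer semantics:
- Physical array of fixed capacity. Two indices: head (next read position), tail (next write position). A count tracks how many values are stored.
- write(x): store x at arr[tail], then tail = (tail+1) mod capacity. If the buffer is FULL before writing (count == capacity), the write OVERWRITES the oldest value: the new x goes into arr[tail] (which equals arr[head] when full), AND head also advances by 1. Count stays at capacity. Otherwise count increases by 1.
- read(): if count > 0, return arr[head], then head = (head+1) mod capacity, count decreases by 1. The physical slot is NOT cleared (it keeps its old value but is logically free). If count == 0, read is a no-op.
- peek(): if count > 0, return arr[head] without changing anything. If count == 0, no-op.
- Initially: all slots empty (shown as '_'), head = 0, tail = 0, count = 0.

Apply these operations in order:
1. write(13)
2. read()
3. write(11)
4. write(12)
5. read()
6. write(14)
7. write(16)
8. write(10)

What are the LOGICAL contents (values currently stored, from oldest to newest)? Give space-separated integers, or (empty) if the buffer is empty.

After op 1 (write(13)): arr=[13 _ _] head=0 tail=1 count=1
After op 2 (read()): arr=[13 _ _] head=1 tail=1 count=0
After op 3 (write(11)): arr=[13 11 _] head=1 tail=2 count=1
After op 4 (write(12)): arr=[13 11 12] head=1 tail=0 count=2
After op 5 (read()): arr=[13 11 12] head=2 tail=0 count=1
After op 6 (write(14)): arr=[14 11 12] head=2 tail=1 count=2
After op 7 (write(16)): arr=[14 16 12] head=2 tail=2 count=3
After op 8 (write(10)): arr=[14 16 10] head=0 tail=0 count=3

Answer: 14 16 10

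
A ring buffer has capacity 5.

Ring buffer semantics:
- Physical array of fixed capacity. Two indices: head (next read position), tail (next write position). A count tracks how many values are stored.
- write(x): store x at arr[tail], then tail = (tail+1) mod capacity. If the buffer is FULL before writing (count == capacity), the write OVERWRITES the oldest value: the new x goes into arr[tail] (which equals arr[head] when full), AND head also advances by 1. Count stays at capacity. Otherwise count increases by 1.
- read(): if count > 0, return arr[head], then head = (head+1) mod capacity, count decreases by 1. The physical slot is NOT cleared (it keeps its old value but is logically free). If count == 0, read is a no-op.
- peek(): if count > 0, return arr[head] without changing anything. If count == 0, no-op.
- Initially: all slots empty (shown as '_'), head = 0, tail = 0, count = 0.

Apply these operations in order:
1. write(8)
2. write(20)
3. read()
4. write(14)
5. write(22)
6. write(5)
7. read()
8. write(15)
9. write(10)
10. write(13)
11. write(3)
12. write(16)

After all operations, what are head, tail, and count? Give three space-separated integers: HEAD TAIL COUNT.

After op 1 (write(8)): arr=[8 _ _ _ _] head=0 tail=1 count=1
After op 2 (write(20)): arr=[8 20 _ _ _] head=0 tail=2 count=2
After op 3 (read()): arr=[8 20 _ _ _] head=1 tail=2 count=1
After op 4 (write(14)): arr=[8 20 14 _ _] head=1 tail=3 count=2
After op 5 (write(22)): arr=[8 20 14 22 _] head=1 tail=4 count=3
After op 6 (write(5)): arr=[8 20 14 22 5] head=1 tail=0 count=4
After op 7 (read()): arr=[8 20 14 22 5] head=2 tail=0 count=3
After op 8 (write(15)): arr=[15 20 14 22 5] head=2 tail=1 count=4
After op 9 (write(10)): arr=[15 10 14 22 5] head=2 tail=2 count=5
After op 10 (write(13)): arr=[15 10 13 22 5] head=3 tail=3 count=5
After op 11 (write(3)): arr=[15 10 13 3 5] head=4 tail=4 count=5
After op 12 (write(16)): arr=[15 10 13 3 16] head=0 tail=0 count=5

Answer: 0 0 5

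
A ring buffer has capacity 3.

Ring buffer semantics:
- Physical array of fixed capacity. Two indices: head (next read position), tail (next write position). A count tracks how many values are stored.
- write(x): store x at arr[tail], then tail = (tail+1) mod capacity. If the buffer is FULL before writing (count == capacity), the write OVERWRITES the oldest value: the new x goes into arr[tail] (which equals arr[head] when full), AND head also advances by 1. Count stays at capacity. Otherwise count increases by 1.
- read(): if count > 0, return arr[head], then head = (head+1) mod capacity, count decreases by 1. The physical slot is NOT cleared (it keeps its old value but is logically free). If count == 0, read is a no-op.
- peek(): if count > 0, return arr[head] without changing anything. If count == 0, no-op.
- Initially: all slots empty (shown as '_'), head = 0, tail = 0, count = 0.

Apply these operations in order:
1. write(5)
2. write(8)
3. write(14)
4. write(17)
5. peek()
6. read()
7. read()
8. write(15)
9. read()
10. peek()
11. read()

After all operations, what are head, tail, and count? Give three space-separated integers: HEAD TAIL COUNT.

After op 1 (write(5)): arr=[5 _ _] head=0 tail=1 count=1
After op 2 (write(8)): arr=[5 8 _] head=0 tail=2 count=2
After op 3 (write(14)): arr=[5 8 14] head=0 tail=0 count=3
After op 4 (write(17)): arr=[17 8 14] head=1 tail=1 count=3
After op 5 (peek()): arr=[17 8 14] head=1 tail=1 count=3
After op 6 (read()): arr=[17 8 14] head=2 tail=1 count=2
After op 7 (read()): arr=[17 8 14] head=0 tail=1 count=1
After op 8 (write(15)): arr=[17 15 14] head=0 tail=2 count=2
After op 9 (read()): arr=[17 15 14] head=1 tail=2 count=1
After op 10 (peek()): arr=[17 15 14] head=1 tail=2 count=1
After op 11 (read()): arr=[17 15 14] head=2 tail=2 count=0

Answer: 2 2 0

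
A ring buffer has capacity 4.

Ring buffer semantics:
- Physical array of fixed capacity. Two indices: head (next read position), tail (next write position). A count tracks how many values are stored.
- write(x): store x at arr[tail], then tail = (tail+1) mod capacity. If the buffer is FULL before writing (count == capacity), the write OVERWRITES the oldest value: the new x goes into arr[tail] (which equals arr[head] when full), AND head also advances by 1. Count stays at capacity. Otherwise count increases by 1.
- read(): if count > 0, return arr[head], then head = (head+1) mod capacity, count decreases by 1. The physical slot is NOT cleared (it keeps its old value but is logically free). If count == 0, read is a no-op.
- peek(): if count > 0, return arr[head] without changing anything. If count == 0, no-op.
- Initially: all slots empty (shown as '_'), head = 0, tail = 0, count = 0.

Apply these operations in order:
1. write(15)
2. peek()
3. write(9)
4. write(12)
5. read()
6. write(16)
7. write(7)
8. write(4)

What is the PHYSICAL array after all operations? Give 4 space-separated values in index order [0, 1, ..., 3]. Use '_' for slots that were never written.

After op 1 (write(15)): arr=[15 _ _ _] head=0 tail=1 count=1
After op 2 (peek()): arr=[15 _ _ _] head=0 tail=1 count=1
After op 3 (write(9)): arr=[15 9 _ _] head=0 tail=2 count=2
After op 4 (write(12)): arr=[15 9 12 _] head=0 tail=3 count=3
After op 5 (read()): arr=[15 9 12 _] head=1 tail=3 count=2
After op 6 (write(16)): arr=[15 9 12 16] head=1 tail=0 count=3
After op 7 (write(7)): arr=[7 9 12 16] head=1 tail=1 count=4
After op 8 (write(4)): arr=[7 4 12 16] head=2 tail=2 count=4

Answer: 7 4 12 16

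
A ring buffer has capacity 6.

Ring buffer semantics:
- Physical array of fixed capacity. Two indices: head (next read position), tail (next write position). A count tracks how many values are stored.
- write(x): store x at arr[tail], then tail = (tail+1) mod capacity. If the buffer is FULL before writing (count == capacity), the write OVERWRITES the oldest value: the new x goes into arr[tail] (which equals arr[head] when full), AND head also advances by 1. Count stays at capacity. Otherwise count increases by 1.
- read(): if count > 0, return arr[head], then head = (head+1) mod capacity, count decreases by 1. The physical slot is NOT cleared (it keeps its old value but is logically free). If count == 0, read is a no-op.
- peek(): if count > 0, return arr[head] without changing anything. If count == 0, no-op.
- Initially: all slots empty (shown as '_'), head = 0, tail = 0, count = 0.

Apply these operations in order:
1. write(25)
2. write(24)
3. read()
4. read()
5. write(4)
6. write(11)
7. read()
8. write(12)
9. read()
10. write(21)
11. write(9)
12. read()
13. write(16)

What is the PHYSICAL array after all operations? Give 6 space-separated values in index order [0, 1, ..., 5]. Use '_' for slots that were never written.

After op 1 (write(25)): arr=[25 _ _ _ _ _] head=0 tail=1 count=1
After op 2 (write(24)): arr=[25 24 _ _ _ _] head=0 tail=2 count=2
After op 3 (read()): arr=[25 24 _ _ _ _] head=1 tail=2 count=1
After op 4 (read()): arr=[25 24 _ _ _ _] head=2 tail=2 count=0
After op 5 (write(4)): arr=[25 24 4 _ _ _] head=2 tail=3 count=1
After op 6 (write(11)): arr=[25 24 4 11 _ _] head=2 tail=4 count=2
After op 7 (read()): arr=[25 24 4 11 _ _] head=3 tail=4 count=1
After op 8 (write(12)): arr=[25 24 4 11 12 _] head=3 tail=5 count=2
After op 9 (read()): arr=[25 24 4 11 12 _] head=4 tail=5 count=1
After op 10 (write(21)): arr=[25 24 4 11 12 21] head=4 tail=0 count=2
After op 11 (write(9)): arr=[9 24 4 11 12 21] head=4 tail=1 count=3
After op 12 (read()): arr=[9 24 4 11 12 21] head=5 tail=1 count=2
After op 13 (write(16)): arr=[9 16 4 11 12 21] head=5 tail=2 count=3

Answer: 9 16 4 11 12 21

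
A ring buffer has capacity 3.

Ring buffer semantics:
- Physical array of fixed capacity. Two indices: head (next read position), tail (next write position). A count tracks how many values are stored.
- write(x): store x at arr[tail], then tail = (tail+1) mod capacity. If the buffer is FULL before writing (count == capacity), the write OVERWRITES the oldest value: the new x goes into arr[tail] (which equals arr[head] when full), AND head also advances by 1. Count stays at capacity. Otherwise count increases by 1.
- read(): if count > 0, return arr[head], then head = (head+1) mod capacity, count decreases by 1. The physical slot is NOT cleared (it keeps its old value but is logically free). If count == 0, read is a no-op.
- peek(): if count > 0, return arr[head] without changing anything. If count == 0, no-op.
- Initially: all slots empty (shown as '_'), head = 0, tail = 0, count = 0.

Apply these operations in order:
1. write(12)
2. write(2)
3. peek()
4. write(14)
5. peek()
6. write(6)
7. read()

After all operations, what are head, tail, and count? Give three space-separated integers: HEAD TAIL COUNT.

After op 1 (write(12)): arr=[12 _ _] head=0 tail=1 count=1
After op 2 (write(2)): arr=[12 2 _] head=0 tail=2 count=2
After op 3 (peek()): arr=[12 2 _] head=0 tail=2 count=2
After op 4 (write(14)): arr=[12 2 14] head=0 tail=0 count=3
After op 5 (peek()): arr=[12 2 14] head=0 tail=0 count=3
After op 6 (write(6)): arr=[6 2 14] head=1 tail=1 count=3
After op 7 (read()): arr=[6 2 14] head=2 tail=1 count=2

Answer: 2 1 2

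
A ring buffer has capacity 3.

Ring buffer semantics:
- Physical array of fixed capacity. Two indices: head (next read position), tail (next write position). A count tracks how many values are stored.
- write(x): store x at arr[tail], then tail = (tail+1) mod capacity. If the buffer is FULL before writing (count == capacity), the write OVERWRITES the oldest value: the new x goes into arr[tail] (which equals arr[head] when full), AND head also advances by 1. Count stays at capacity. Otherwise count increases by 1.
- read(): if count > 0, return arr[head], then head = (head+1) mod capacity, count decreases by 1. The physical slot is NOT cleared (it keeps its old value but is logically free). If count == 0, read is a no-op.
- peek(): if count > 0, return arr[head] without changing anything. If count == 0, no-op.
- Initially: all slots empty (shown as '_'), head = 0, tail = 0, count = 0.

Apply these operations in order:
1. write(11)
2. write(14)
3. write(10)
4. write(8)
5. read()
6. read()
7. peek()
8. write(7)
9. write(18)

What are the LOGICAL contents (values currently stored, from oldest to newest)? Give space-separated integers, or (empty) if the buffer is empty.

Answer: 8 7 18

Derivation:
After op 1 (write(11)): arr=[11 _ _] head=0 tail=1 count=1
After op 2 (write(14)): arr=[11 14 _] head=0 tail=2 count=2
After op 3 (write(10)): arr=[11 14 10] head=0 tail=0 count=3
After op 4 (write(8)): arr=[8 14 10] head=1 tail=1 count=3
After op 5 (read()): arr=[8 14 10] head=2 tail=1 count=2
After op 6 (read()): arr=[8 14 10] head=0 tail=1 count=1
After op 7 (peek()): arr=[8 14 10] head=0 tail=1 count=1
After op 8 (write(7)): arr=[8 7 10] head=0 tail=2 count=2
After op 9 (write(18)): arr=[8 7 18] head=0 tail=0 count=3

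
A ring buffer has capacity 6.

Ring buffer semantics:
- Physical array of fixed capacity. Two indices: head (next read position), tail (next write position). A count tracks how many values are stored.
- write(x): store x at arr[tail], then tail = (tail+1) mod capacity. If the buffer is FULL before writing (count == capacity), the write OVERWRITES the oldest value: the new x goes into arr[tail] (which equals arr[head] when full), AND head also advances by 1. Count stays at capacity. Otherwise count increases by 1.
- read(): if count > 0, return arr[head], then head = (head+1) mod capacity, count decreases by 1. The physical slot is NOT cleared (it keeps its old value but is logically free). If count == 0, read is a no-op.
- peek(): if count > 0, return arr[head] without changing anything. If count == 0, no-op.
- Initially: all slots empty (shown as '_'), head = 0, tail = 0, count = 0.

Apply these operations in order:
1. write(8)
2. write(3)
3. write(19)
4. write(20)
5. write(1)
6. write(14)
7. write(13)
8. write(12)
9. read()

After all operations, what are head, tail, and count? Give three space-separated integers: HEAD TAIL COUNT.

After op 1 (write(8)): arr=[8 _ _ _ _ _] head=0 tail=1 count=1
After op 2 (write(3)): arr=[8 3 _ _ _ _] head=0 tail=2 count=2
After op 3 (write(19)): arr=[8 3 19 _ _ _] head=0 tail=3 count=3
After op 4 (write(20)): arr=[8 3 19 20 _ _] head=0 tail=4 count=4
After op 5 (write(1)): arr=[8 3 19 20 1 _] head=0 tail=5 count=5
After op 6 (write(14)): arr=[8 3 19 20 1 14] head=0 tail=0 count=6
After op 7 (write(13)): arr=[13 3 19 20 1 14] head=1 tail=1 count=6
After op 8 (write(12)): arr=[13 12 19 20 1 14] head=2 tail=2 count=6
After op 9 (read()): arr=[13 12 19 20 1 14] head=3 tail=2 count=5

Answer: 3 2 5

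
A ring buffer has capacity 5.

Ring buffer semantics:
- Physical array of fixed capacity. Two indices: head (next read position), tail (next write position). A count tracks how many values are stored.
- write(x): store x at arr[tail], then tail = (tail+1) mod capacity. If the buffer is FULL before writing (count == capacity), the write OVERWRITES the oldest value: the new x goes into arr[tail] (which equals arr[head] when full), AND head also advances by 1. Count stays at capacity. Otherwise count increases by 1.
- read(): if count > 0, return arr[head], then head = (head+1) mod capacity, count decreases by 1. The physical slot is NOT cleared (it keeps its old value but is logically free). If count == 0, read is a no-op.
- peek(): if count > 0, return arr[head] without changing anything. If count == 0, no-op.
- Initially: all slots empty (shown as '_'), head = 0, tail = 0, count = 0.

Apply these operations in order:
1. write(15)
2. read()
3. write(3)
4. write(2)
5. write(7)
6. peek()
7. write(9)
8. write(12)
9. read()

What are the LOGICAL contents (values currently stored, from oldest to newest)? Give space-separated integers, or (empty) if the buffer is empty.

Answer: 2 7 9 12

Derivation:
After op 1 (write(15)): arr=[15 _ _ _ _] head=0 tail=1 count=1
After op 2 (read()): arr=[15 _ _ _ _] head=1 tail=1 count=0
After op 3 (write(3)): arr=[15 3 _ _ _] head=1 tail=2 count=1
After op 4 (write(2)): arr=[15 3 2 _ _] head=1 tail=3 count=2
After op 5 (write(7)): arr=[15 3 2 7 _] head=1 tail=4 count=3
After op 6 (peek()): arr=[15 3 2 7 _] head=1 tail=4 count=3
After op 7 (write(9)): arr=[15 3 2 7 9] head=1 tail=0 count=4
After op 8 (write(12)): arr=[12 3 2 7 9] head=1 tail=1 count=5
After op 9 (read()): arr=[12 3 2 7 9] head=2 tail=1 count=4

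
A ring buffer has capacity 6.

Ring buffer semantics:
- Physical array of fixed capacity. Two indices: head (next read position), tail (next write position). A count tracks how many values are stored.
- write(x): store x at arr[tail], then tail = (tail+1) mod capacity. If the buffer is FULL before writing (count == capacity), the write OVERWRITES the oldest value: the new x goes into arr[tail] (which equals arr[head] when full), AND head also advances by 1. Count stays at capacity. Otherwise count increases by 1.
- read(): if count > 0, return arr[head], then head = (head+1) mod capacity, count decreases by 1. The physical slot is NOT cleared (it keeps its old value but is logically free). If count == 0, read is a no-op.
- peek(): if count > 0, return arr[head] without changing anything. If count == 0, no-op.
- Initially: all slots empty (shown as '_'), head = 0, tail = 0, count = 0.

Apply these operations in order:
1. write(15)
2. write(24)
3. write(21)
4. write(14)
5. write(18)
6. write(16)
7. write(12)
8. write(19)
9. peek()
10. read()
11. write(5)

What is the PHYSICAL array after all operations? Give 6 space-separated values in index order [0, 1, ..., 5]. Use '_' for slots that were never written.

Answer: 12 19 5 14 18 16

Derivation:
After op 1 (write(15)): arr=[15 _ _ _ _ _] head=0 tail=1 count=1
After op 2 (write(24)): arr=[15 24 _ _ _ _] head=0 tail=2 count=2
After op 3 (write(21)): arr=[15 24 21 _ _ _] head=0 tail=3 count=3
After op 4 (write(14)): arr=[15 24 21 14 _ _] head=0 tail=4 count=4
After op 5 (write(18)): arr=[15 24 21 14 18 _] head=0 tail=5 count=5
After op 6 (write(16)): arr=[15 24 21 14 18 16] head=0 tail=0 count=6
After op 7 (write(12)): arr=[12 24 21 14 18 16] head=1 tail=1 count=6
After op 8 (write(19)): arr=[12 19 21 14 18 16] head=2 tail=2 count=6
After op 9 (peek()): arr=[12 19 21 14 18 16] head=2 tail=2 count=6
After op 10 (read()): arr=[12 19 21 14 18 16] head=3 tail=2 count=5
After op 11 (write(5)): arr=[12 19 5 14 18 16] head=3 tail=3 count=6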